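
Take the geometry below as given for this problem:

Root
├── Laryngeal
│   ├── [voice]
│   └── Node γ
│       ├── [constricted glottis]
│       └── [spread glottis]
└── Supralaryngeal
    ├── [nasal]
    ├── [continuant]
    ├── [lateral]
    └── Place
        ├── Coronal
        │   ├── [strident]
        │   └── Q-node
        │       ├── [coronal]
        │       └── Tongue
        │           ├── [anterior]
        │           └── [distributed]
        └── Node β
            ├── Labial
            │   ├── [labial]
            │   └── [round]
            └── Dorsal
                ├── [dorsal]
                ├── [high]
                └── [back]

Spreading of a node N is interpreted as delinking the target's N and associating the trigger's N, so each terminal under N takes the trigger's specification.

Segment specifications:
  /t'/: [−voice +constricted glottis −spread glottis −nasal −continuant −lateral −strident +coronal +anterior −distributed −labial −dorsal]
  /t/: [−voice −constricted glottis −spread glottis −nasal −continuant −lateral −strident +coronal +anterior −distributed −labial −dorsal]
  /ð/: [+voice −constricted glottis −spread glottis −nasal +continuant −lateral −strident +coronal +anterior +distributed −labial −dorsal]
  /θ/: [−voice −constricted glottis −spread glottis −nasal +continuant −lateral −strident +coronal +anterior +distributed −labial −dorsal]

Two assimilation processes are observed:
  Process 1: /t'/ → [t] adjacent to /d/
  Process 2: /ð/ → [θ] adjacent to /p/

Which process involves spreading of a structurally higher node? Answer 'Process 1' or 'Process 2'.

Process 1: the feature that changes is [constricted glottis]; the minimal node is [constricted glottis] (depth 3).
In Process 2, [voice] changes, so the minimal spreading node is [voice] at depth 2.
Depth 2 < depth 3; Process 2 involves the structurally higher constituent [voice].

Process 2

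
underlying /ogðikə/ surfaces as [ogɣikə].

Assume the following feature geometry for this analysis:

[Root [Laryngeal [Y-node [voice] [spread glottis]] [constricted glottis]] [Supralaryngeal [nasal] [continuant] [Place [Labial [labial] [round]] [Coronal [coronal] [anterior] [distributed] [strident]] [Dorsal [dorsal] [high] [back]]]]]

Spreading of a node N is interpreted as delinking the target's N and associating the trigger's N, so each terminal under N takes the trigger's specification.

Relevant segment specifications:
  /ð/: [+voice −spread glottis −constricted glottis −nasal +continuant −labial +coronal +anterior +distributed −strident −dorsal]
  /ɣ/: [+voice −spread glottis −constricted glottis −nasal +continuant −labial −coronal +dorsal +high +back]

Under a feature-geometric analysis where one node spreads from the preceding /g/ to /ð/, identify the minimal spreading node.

The alternation /ð/ → [ɣ] changes [coronal], [anterior], [distributed], [strident], [dorsal], [high], [back] and nothing else.
Tracing each changed feature up the tree, the paths first meet at Place; any lower node misses at least one of them.
If Place spreads, every terminal under it takes /g/'s value, producing [ɣ] as observed.
Had Supralaryngeal or a higher node spread, [continuant] would have taken /g/'s value; it stays as in /ð/, confirming the spreading constituent is exactly Place.

Place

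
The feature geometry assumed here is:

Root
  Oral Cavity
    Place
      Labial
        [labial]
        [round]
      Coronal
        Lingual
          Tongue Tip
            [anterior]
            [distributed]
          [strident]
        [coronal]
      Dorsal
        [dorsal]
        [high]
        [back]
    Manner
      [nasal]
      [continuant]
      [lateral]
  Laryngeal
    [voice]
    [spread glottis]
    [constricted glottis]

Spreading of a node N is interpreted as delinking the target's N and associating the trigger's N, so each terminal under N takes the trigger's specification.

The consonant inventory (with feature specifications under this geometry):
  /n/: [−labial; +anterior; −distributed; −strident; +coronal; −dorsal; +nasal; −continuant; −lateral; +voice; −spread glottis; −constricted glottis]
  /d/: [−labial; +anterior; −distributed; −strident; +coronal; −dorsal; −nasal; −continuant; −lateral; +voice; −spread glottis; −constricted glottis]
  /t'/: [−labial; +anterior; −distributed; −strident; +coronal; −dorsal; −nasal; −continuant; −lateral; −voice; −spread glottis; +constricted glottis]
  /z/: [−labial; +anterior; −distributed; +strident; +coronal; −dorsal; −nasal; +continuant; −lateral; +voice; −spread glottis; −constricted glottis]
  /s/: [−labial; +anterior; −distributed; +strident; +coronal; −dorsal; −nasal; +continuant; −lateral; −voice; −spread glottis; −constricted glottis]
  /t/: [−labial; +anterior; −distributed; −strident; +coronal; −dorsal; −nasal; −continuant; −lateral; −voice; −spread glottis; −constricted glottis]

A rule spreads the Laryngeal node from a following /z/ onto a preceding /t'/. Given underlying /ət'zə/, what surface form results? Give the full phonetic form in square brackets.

Terminals under Laryngeal in this geometry: [voice], [spread glottis], [constricted glottis].
Spreading Laryngeal from /z/ onto /t'/ replaces those values with /z/'s: [+voice], [−spread glottis], [−constricted glottis]. Features outside Laryngeal ([labial], [anterior], [distributed], …) stay as in /t'/.
This feature bundle is that of [d], so /ət'zə/ surfaces as [ədzə].

[ədzə]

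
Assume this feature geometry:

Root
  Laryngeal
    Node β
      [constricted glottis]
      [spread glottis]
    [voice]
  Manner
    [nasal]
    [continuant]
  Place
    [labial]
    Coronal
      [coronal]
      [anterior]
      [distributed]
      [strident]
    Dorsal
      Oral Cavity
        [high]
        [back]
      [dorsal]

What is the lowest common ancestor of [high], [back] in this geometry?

[high]: Root → Place → Dorsal → Oral Cavity → [high].
[back]: Root → Place → Dorsal → Oral Cavity → [back].
Oral Cavity is the lowest common ancestor — every listed feature sits under it, and no single subconstituent of Oral Cavity covers them all.

Oral Cavity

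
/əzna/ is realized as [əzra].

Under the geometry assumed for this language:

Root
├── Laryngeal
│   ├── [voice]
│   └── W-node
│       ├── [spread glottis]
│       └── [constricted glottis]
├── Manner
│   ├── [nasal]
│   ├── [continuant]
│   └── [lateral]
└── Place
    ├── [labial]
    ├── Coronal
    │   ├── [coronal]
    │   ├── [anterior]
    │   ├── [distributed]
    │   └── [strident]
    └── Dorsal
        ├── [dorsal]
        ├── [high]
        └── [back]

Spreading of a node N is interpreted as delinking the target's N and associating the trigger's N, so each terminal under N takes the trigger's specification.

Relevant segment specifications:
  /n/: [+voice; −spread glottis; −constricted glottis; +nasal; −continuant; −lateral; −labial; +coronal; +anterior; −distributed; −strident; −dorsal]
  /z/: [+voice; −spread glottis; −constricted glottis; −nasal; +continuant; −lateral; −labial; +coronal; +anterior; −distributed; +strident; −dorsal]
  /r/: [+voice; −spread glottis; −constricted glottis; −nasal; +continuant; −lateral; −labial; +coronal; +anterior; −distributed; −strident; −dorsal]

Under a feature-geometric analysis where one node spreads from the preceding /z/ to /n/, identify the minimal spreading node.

Manner

Feature comparison: [nasal], [continuant] differ between /n/ and [r]; the remaining terminals match.
These terminals are all dominated by Manner, and no proper subconstituent of Manner covers them all; Manner is their lowest common ancestor.
If Manner spreads, every terminal under it takes /z/'s value, producing [r] as observed.
Since [strident] is preserved even though /z/ disagrees there, no node above Manner spread.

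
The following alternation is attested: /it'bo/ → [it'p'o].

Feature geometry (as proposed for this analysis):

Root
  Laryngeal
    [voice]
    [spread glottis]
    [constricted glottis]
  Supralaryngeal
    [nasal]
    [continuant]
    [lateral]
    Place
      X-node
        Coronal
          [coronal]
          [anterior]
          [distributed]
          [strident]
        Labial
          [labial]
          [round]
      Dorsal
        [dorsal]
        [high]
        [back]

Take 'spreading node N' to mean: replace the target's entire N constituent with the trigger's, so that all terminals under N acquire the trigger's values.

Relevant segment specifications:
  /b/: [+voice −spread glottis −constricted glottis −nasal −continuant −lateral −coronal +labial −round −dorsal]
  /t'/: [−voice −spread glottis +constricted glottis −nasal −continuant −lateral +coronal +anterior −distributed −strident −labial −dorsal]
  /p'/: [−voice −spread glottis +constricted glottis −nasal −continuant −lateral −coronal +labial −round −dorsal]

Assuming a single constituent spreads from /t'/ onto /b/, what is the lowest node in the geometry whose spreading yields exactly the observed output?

Laryngeal

/b/ and [p'] differ in [voice], [constricted glottis]; every other specified feature is identical.
Tracing each changed feature up the tree, the paths first meet at Laryngeal; any lower node misses at least one of them.
If Laryngeal spreads, every terminal under it takes /t'/'s value, producing [p'] as observed.
Had Root spread, [labial], [coronal] would have taken /t'/'s values; they stay as in /b/, confirming the spreading constituent is exactly Laryngeal.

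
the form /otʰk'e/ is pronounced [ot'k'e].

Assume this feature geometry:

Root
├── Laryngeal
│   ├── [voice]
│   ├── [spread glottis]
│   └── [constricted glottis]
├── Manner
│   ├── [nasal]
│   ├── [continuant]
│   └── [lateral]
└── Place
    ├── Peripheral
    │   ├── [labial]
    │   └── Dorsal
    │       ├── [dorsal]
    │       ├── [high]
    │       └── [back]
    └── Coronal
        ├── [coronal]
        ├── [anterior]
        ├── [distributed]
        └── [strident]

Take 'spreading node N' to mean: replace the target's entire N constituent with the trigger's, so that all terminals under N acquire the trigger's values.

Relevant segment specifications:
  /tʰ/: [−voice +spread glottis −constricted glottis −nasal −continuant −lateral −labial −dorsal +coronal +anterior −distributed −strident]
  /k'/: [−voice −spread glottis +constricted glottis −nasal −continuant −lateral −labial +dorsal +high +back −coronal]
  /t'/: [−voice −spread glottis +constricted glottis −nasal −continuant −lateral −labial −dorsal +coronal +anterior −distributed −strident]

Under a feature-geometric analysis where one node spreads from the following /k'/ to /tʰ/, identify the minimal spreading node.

Feature comparison: [spread glottis], [constricted glottis] differ between /tʰ/ and [t']; the remaining terminals match.
Tracing each changed feature up the tree, the paths first meet at Laryngeal; any lower node misses at least one of them.
Delinking /tʰ/'s Laryngeal and associating /k'/'s Laryngeal gives precisely the feature bundle of [t'].
Had Root spread, [coronal], [dorsal] would have taken /k'/'s values; they stay as in /tʰ/, confirming the spreading constituent is exactly Laryngeal.

Laryngeal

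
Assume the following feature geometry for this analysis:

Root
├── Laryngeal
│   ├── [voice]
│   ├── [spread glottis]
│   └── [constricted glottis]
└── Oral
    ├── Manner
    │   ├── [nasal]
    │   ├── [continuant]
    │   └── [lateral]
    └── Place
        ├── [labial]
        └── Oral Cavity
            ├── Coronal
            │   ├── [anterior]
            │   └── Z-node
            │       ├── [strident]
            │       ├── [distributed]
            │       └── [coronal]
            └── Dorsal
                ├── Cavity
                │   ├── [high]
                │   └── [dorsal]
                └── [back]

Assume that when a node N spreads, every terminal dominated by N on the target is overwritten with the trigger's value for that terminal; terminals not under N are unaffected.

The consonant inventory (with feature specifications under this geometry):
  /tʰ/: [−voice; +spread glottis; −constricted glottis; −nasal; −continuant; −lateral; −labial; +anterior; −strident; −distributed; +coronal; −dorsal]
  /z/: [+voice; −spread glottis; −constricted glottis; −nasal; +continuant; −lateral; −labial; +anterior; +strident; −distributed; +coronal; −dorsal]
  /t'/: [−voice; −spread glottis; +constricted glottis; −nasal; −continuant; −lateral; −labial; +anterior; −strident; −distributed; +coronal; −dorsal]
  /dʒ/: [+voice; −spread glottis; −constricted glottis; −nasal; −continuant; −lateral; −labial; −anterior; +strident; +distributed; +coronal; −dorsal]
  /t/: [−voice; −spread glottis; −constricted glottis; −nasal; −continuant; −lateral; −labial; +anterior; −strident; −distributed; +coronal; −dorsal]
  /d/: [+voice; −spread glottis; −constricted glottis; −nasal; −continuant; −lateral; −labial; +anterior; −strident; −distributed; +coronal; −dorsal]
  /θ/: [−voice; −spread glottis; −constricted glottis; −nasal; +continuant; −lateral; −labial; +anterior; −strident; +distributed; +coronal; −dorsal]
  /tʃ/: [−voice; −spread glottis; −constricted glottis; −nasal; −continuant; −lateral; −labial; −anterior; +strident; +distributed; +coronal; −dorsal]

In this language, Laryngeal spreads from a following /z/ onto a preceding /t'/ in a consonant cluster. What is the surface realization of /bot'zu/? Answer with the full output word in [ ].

Laryngeal immediately or transitively dominates [voice], [spread glottis], [constricted glottis].
The target acquires /z/'s values for everything under Laryngeal — [+voice], [−spread glottis], [−constricted glottis] — while keeping its own [nasal], [continuant], [lateral], ….
This feature bundle is that of [d], so /bot'zu/ surfaces as [bodzu].

[bodzu]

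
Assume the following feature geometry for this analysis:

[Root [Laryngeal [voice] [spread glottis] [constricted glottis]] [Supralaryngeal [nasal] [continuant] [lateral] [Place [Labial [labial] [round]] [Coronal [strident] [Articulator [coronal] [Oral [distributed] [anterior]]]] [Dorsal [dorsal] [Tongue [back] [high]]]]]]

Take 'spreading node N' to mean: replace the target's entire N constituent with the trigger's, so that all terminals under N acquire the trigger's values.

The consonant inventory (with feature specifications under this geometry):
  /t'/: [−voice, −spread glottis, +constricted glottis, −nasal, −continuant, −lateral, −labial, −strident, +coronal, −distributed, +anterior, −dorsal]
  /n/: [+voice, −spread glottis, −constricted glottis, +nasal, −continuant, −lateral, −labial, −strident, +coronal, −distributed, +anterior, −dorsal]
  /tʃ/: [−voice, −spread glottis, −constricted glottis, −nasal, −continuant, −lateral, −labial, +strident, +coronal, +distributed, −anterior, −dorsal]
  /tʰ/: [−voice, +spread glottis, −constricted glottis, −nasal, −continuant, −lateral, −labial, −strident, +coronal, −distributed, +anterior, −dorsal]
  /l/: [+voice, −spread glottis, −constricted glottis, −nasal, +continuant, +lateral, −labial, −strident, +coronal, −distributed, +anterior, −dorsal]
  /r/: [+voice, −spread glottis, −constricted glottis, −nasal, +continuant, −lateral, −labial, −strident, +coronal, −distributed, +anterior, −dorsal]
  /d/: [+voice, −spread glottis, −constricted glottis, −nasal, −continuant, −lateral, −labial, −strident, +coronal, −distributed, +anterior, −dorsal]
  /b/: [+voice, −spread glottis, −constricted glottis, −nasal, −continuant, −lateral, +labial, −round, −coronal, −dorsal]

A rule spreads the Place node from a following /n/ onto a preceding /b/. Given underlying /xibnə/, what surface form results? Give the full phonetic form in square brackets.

[xidnə]

Terminals under Place in this geometry: [labial], [round], [strident], [coronal], [distributed], [anterior], [dorsal], [back], [high].
After delinking /b/'s Place and linking /n/'s, the affected terminals become [−labial], [−strident], [+coronal], [−distributed], [+anterior], [−dorsal]; [voice], [spread glottis], [constricted glottis], … (outside Place) are retained from /b/.
Among the inventory, only /d/ has exactly this specification, giving the surface form [xidnə].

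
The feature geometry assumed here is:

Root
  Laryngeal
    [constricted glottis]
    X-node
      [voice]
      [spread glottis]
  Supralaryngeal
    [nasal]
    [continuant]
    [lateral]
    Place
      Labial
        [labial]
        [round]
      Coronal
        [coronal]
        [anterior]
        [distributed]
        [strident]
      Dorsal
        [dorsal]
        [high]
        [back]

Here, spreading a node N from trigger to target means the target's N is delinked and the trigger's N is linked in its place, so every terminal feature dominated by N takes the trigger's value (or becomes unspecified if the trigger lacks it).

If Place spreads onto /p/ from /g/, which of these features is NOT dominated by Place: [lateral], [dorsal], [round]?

Under this geometry, Place contains [labial], [round], [coronal], [anterior], [distributed], [strident], [dorsal], [high], [back].
Of the listed options, [round], [dorsal] are among these and would be overwritten by spreading Place.
But [lateral] is a dependent of Supralaryngeal, outside Place; it is therefore untouched by the spreading.

[lateral]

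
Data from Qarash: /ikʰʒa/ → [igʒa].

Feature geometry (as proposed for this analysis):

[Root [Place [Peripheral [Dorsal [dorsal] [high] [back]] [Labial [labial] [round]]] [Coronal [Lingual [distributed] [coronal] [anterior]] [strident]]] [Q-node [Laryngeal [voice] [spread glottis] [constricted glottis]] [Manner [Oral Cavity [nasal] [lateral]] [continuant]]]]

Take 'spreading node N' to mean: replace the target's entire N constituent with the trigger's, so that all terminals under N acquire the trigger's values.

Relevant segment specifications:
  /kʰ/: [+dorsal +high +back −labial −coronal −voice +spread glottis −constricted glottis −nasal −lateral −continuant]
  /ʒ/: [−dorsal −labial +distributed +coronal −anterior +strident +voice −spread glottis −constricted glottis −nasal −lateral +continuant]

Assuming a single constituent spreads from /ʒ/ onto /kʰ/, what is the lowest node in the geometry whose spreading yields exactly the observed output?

Laryngeal

/kʰ/ and [g] differ in [voice], [spread glottis]; every other specified feature is identical.
Tracing each changed feature up the tree, the paths first meet at Laryngeal; any lower node misses at least one of them.
Spreading Laryngeal from /ʒ/ overwrites each of those terminals with /ʒ/'s values, yielding exactly [g].
Had Q-node or a higher node spread, [continuant] would have taken /ʒ/'s value; it stays as in /kʰ/, confirming the spreading constituent is exactly Laryngeal.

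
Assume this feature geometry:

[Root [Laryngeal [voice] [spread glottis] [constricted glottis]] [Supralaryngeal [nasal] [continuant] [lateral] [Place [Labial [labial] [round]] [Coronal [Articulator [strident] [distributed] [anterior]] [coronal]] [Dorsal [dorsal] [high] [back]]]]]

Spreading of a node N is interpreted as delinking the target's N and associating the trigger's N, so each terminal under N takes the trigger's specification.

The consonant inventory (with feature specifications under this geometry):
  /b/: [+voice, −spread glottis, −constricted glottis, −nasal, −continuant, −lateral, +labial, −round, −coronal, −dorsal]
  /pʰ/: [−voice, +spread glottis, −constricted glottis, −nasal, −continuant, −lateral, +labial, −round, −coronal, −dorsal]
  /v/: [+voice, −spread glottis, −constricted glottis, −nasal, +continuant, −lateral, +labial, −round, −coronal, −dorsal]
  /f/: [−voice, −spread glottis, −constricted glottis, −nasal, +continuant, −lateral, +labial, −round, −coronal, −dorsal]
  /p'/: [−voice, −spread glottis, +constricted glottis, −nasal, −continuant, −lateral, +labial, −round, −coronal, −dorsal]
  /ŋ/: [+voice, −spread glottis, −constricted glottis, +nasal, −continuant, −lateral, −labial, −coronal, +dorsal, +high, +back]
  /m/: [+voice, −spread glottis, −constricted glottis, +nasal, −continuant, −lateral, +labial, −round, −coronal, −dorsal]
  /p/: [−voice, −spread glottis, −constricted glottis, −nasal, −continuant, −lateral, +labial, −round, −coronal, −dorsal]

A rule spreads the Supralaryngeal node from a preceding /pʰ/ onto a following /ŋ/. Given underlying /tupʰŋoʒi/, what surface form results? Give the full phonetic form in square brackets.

[tupʰboʒi]

The Supralaryngeal node dominates the terminals [nasal], [continuant], [lateral], [labial], [round], [strident], [distributed], [anterior], [coronal], [dorsal], [high], [back].
Spreading Supralaryngeal from /pʰ/ onto /ŋ/ replaces those values with /pʰ/'s: [−nasal], [−continuant], [−lateral], [+labial], [−round], [−coronal], [−dorsal]. Features outside Supralaryngeal ([voice], [spread glottis], [constricted glottis]) stay as in /ŋ/.
This feature bundle is that of [b], so /tupʰŋoʒi/ surfaces as [tupʰboʒi].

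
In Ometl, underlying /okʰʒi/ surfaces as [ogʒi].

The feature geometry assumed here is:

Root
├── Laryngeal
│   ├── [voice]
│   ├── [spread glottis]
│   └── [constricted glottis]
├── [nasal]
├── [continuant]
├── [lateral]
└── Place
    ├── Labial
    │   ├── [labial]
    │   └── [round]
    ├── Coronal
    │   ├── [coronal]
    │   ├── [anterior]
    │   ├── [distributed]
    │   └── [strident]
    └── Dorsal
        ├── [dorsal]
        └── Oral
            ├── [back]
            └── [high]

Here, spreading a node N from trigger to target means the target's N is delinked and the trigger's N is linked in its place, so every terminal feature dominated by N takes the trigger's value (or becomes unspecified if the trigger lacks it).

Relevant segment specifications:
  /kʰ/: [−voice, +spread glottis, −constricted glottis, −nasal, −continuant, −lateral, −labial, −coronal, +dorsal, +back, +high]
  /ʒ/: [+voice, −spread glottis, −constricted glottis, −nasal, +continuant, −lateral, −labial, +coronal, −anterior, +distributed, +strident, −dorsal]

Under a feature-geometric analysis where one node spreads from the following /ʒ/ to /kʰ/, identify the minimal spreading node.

Feature comparison: [voice], [spread glottis] differ between /kʰ/ and [g]; the remaining terminals match.
Tracing each changed feature up the tree, the paths first meet at Laryngeal; any lower node misses at least one of them.
Spreading Laryngeal from /ʒ/ overwrites each of those terminals with /ʒ/'s values, yielding exactly [g].
[dorsal], [coronal] — on which /ʒ/ differs from /kʰ/ — are unchanged, so Root cannot have spread; the constituent is no larger than Laryngeal.

Laryngeal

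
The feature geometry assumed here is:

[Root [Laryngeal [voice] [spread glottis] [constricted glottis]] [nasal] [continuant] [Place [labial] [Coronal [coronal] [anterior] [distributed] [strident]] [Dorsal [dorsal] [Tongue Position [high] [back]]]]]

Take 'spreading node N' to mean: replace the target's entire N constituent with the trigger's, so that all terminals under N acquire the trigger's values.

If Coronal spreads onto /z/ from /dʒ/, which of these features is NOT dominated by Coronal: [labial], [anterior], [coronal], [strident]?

[labial]

Under this geometry, Coronal contains [coronal], [anterior], [distributed], [strident].
[anterior], [strident], [coronal] all lie under Coronal, so they are overwritten when Coronal spreads.
But [labial] is a dependent of Place, outside Coronal; it is therefore untouched by the spreading.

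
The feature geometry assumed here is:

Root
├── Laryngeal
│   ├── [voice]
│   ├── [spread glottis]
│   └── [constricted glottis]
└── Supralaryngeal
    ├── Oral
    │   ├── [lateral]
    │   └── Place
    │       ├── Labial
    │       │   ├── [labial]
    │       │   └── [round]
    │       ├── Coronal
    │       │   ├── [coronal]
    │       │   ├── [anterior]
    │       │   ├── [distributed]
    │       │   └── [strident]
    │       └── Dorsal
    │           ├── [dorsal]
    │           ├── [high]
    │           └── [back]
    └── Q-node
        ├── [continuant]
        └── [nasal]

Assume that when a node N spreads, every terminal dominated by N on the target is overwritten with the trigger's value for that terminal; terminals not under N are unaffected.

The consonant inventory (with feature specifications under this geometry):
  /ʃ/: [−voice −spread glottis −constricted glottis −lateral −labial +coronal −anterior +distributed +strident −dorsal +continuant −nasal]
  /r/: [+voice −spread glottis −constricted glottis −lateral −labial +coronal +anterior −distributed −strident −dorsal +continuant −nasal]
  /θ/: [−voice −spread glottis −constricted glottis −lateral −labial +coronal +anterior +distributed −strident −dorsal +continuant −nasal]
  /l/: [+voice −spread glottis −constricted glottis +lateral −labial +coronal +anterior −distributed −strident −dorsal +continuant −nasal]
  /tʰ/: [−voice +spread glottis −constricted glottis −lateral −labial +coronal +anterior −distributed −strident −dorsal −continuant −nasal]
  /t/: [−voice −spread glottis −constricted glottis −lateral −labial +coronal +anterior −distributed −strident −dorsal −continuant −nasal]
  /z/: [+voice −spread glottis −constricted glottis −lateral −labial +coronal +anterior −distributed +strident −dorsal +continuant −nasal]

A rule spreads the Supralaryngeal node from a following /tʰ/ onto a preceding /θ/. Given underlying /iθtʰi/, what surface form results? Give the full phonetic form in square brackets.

[ittʰi]

Terminals under Supralaryngeal in this geometry: [lateral], [labial], [round], [coronal], [anterior], [distributed], [strident], [dorsal], [high], [back], [continuant], [nasal].
Spreading Supralaryngeal from /tʰ/ onto /θ/ replaces those values with /tʰ/'s: [−lateral], [−labial], [+coronal], [+anterior], [−distributed], [−strident], [−dorsal], [−continuant], [−nasal]. Features outside Supralaryngeal ([voice], [spread glottis], [constricted glottis]) stay as in /θ/.
This feature bundle is that of [t], so /iθtʰi/ surfaces as [ittʰi].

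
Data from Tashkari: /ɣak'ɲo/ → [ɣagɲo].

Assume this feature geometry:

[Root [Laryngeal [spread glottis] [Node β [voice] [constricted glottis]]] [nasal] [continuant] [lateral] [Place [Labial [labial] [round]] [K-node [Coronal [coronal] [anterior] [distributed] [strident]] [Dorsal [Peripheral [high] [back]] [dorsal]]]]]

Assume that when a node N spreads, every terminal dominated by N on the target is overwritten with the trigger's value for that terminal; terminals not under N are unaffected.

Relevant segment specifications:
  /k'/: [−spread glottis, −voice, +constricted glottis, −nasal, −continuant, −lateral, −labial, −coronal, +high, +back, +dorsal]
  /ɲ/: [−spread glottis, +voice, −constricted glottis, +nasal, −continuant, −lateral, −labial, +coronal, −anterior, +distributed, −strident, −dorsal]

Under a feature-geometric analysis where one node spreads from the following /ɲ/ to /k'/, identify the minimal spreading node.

Node β

Comparing /k'/ with its surface form [g], the features that change are [voice], [constricted glottis].
Tracing each changed feature up the tree, the paths first meet at Node β; any lower node misses at least one of them.
Delinking /k'/'s Node β and associating /ɲ/'s Node β gives precisely the feature bundle of [g].
[dorsal], [coronal] stay as in /k'/ although /ɲ/ differs there, so no node dominating them spread; among the remaining candidates Node β is the lowest that derives the output.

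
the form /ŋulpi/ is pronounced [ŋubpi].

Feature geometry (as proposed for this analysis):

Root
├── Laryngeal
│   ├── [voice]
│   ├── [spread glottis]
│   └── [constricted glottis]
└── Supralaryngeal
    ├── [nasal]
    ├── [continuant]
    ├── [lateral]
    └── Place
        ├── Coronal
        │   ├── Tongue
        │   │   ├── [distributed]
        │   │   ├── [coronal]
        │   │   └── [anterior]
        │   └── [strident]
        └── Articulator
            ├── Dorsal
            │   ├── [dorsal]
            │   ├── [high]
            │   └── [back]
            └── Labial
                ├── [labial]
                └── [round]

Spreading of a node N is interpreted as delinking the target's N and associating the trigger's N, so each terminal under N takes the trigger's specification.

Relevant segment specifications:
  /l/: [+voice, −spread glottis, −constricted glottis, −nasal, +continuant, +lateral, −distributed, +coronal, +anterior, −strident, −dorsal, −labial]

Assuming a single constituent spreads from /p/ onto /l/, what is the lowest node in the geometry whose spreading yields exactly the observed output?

Supralaryngeal

Feature comparison: [continuant], [lateral], [labial], [round], [coronal], [anterior], [distributed], [strident] differ between /l/ and [b]; the remaining terminals match.
The smallest constituent containing every changed terminal is Supralaryngeal — each of its daughters lacks at least one of the affected features.
Delinking /l/'s Supralaryngeal and associating /p/'s Supralaryngeal gives precisely the feature bundle of [b].
[voice] — on which /p/ differs from /l/ — is unchanged, so Root cannot have spread; the constituent is no larger than Supralaryngeal.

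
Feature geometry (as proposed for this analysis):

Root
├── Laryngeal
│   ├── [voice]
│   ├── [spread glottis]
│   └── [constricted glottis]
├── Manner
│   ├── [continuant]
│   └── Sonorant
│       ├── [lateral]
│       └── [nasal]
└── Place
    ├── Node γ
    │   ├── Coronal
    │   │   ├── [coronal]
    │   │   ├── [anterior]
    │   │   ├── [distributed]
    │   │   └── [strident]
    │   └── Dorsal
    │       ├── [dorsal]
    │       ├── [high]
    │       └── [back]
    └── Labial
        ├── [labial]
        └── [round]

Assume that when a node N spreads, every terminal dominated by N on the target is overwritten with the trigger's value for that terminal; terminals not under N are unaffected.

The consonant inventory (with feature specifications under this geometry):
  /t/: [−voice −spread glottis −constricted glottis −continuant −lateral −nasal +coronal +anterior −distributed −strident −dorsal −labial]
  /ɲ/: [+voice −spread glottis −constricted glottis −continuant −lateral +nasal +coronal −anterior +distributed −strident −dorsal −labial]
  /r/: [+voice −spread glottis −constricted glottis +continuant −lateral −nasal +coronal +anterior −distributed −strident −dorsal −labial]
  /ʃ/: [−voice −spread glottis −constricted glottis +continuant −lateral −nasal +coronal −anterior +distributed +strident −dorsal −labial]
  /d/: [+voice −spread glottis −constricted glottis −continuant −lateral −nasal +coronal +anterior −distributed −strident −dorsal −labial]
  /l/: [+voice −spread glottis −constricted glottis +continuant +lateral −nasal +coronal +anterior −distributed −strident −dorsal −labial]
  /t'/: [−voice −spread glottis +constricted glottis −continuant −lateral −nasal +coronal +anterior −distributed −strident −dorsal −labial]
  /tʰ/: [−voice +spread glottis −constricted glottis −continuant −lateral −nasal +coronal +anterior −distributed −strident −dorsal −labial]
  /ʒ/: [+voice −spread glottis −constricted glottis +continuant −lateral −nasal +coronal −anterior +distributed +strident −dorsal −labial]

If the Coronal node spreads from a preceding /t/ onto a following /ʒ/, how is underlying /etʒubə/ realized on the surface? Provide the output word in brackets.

The Coronal node dominates the terminals [coronal], [anterior], [distributed], [strident].
The target acquires /t/'s values for everything under Coronal — [+coronal], [+anterior], [−distributed], [−strident] — while keeping its own [voice], [spread glottis], [constricted glottis], ….
The resulting bundle matches /r/ in the inventory; substituting it for /ʒ/ gives [etrubə].

[etrubə]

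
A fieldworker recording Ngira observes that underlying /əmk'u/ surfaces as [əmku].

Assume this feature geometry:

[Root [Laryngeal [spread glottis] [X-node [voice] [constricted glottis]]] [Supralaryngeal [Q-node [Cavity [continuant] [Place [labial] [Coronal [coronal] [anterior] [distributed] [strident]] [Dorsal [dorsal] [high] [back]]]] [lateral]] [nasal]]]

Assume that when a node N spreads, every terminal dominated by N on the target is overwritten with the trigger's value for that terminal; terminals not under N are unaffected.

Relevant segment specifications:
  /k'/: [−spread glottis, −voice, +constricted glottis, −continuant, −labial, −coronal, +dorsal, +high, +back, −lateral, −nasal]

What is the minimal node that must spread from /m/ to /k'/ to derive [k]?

Comparing /k'/ with its surface form [k], the only feature that changes is [constricted glottis].
Since just one terminal is affected and it takes /m/'s value, spreading the terminal [constricted glottis] alone is sufficient and minimal.
[voice] — on which /m/ differs from /k'/ — is unchanged, so neither X-node nor anything higher can have spread; the constituent is no larger than [constricted glottis].

[constricted glottis]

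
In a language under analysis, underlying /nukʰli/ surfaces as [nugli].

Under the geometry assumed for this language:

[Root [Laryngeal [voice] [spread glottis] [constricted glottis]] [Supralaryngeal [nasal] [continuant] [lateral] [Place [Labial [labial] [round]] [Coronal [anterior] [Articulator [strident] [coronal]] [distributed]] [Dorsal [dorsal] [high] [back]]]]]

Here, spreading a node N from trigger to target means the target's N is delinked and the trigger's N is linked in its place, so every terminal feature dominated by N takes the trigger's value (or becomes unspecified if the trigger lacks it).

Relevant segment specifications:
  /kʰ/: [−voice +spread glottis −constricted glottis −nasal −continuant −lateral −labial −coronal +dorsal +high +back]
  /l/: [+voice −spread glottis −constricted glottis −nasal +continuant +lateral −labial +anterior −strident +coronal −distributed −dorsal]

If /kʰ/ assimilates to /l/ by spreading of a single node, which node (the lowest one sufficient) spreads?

/kʰ/ and [g] differ in [voice], [spread glottis]; every other specified feature is identical.
These terminals are all dominated by Laryngeal, and no proper subconstituent of Laryngeal covers them all; Laryngeal is their lowest common ancestor.
Delinking /kʰ/'s Laryngeal and associating /l/'s Laryngeal gives precisely the feature bundle of [g].
Since [continuant], [coronal] are preserved even though /l/ disagrees there, no node above Laryngeal spread.

Laryngeal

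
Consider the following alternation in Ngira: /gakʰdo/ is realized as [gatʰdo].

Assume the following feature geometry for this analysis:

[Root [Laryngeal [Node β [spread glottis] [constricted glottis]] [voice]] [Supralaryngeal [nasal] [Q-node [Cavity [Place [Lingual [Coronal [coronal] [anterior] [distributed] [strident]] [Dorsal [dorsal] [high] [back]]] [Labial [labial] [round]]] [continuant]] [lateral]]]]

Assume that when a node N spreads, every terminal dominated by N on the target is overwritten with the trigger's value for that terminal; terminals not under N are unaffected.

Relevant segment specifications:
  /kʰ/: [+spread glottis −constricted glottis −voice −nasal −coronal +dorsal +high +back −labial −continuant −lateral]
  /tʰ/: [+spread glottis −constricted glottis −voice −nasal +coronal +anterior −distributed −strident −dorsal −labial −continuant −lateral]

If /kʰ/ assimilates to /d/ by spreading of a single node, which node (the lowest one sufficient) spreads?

Feature comparison: [coronal], [anterior], [distributed], [strident], [dorsal], [high], [back] differ between /kʰ/ and [tʰ]; the remaining terminals match.
In this geometry the lowest node dominating all of them is Lingual: every daughter of Lingual dominates only a proper subset, so no lower node suffices.
If Lingual spreads, every terminal under it takes /d/'s value, producing [tʰ] as observed.
Features on which the two segments disagree outside Lingual, such as [voice], [spread glottis], are unchanged — nothing dominating them spread, and Lingual is the minimal sufficient constituent.

Lingual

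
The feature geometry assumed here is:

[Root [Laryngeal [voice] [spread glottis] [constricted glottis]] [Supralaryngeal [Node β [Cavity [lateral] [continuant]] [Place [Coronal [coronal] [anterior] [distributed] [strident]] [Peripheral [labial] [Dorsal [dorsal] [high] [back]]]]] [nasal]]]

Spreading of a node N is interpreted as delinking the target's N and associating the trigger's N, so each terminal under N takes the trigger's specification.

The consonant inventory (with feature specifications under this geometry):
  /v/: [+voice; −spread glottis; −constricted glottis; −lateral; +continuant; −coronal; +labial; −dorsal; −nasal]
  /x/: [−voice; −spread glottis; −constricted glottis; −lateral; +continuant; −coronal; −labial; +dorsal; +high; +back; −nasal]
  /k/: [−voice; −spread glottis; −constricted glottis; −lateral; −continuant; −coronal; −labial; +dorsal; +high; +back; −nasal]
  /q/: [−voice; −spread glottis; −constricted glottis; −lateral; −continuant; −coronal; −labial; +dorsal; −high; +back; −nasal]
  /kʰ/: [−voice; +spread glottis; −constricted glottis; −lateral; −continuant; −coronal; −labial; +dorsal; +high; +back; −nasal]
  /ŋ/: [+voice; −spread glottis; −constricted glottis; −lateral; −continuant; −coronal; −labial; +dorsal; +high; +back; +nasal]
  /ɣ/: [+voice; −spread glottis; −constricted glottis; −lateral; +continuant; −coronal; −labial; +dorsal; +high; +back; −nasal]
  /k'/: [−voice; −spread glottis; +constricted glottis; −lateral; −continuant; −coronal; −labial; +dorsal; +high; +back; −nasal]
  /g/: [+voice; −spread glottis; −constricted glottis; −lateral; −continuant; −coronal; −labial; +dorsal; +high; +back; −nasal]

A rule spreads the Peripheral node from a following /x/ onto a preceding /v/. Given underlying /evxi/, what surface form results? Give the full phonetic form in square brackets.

[eɣxi]

Terminals under Peripheral in this geometry: [labial], [dorsal], [high], [back].
After delinking /v/'s Peripheral and linking /x/'s, the affected terminals become [−labial], [+dorsal], [+high], [+back]; [voice], [spread glottis], [constricted glottis], … (outside Peripheral) are retained from /v/.
This feature bundle is that of [ɣ], so /evxi/ surfaces as [eɣxi].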